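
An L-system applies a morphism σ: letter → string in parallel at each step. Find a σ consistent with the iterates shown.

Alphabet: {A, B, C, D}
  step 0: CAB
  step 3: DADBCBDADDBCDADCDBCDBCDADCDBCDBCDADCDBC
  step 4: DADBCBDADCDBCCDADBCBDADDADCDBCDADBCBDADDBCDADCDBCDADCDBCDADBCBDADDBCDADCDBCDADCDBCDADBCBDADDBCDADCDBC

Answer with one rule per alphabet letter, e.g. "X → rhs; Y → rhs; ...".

  step 3 ⇒ step 4: DADBCBDADDBCDADCDBCDBCDADCDBCDBCDADCDBC ⇒ DAD·BCB·DAD·C·DBC·C·DAD·BCB·DAD·DAD·C·DBC·DAD·BCB·DAD·DBC·DAD·C·DBC·DAD·C·DBC·DAD·BCB·DAD·DBC·DAD·C·DBC·DAD·C·DBC·DAD·BCB·DAD·DBC·DAD·C·DBC
    A ↦ BCB
    B ↦ C
    C ↦ DBC
    D ↦ DAD

A->BCB, B->C, C->DBC, D->DAD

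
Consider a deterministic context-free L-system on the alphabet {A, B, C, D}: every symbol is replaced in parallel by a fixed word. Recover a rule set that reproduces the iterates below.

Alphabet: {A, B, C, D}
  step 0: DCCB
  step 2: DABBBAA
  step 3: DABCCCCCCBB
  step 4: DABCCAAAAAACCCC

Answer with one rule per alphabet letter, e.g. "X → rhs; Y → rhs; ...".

  step 3 ⇒ step 4: DABCCCCCCBB ⇒ DA·B·CC·A·A·A·A·A·A·CC·CC
    A ↦ B
    B ↦ CC
    C ↦ A
    D ↦ DA

A->B, B->CC, C->A, D->DA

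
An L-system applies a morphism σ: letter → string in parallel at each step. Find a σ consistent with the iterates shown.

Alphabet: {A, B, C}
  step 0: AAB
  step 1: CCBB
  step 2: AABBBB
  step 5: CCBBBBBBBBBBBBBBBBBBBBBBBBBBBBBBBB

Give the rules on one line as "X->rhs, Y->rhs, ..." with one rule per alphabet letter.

  step 1 ⇒ step 2: CCBB ⇒ A·A·BB·BB
    B ↦ BB
    C ↦ A
  step 0 ⇒ step 1: AAB ⇒ C·C·BB
    A ↦ C

A->C, B->BB, C->A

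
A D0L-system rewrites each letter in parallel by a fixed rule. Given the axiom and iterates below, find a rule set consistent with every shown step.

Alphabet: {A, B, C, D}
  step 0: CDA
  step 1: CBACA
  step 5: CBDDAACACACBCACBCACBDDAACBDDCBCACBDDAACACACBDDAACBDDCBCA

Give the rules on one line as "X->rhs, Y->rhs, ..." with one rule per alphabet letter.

  step 0 ⇒ step 1: CDA ⇒ CB·A·CA
    A ↦ CA
    C ↦ CB
    D ↦ A
    B ↦ DD  (constrained at step 1)

A->CA, B->DD, C->CB, D->A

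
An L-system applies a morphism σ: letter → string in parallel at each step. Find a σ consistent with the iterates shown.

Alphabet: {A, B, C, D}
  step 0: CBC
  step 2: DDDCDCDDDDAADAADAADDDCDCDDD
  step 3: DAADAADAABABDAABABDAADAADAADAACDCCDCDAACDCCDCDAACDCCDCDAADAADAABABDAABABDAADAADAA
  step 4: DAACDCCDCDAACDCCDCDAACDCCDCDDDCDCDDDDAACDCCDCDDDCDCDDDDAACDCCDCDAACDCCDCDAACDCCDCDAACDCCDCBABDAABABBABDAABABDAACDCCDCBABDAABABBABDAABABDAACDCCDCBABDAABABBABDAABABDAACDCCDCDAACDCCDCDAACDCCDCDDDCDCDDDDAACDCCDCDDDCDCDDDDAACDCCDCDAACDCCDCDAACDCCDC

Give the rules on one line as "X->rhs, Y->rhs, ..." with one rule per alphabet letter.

A->CDC, B->DDD, C->BAB, D->DAA

  step 3 ⇒ step 4: DAADAADAABABDAABABDAADAADAADAACDCCDCDAACDCCDCDAACDCCDCDAADAADAABABDAABABDAADAADAA ⇒ DAA·CDC·CDC·DAA·CDC·CDC·DAA·CDC·CDC·DDD·CDC·DDD·DAA·CDC·CDC·DDD·CDC·DDD·DAA·CDC·CDC·DAA·CDC·CDC·DAA·CDC·CDC·DAA·CDC·CDC·BAB·DAA·BAB·BAB·DAA·BAB·DAA·CDC·CDC·BAB·DAA·BAB·BAB·DAA·BAB·DAA·CDC·CDC·BAB·DAA·BAB·BAB·DAA·BAB·DAA·CDC·CDC·DAA·CDC·CDC·DAA·CDC·CDC·DDD·CDC·DDD·DAA·CDC·CDC·DDD·CDC·DDD·DAA·CDC·CDC·DAA·CDC·CDC·DAA·CDC·CDC
    A ↦ CDC
    B ↦ DDD
    C ↦ BAB
    D ↦ DAA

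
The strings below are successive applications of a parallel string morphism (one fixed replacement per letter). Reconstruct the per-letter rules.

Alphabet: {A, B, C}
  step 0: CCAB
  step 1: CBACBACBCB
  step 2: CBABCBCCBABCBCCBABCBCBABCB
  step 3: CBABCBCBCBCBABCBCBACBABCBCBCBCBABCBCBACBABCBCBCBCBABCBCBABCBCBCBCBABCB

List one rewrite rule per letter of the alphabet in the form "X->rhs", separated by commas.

A->C, B->BCB, C->CBA

  step 2 ⇒ step 3: CBABCBCCBABCBCCBABCBCBABCB ⇒ CBA·BCB·C·BCB·CBA·BCB·CBA·CBA·BCB·C·BCB·CBA·BCB·CBA·CBA·BCB·C·BCB·CBA·BCB·CBA·BCB·C·BCB·CBA·BCB
    A ↦ C
    B ↦ BCB
    C ↦ CBA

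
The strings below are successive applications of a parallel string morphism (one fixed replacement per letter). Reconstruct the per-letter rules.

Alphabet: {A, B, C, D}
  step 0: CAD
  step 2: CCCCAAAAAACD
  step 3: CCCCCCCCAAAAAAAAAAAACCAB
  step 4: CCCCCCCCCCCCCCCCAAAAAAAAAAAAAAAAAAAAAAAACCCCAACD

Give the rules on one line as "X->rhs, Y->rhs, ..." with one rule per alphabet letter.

A->AA, B->CD, C->CC, D->AB

  step 3 ⇒ step 4: CCCCCCCCAAAAAAAAAAAACCAB ⇒ CC·CC·CC·CC·CC·CC·CC·CC·AA·AA·AA·AA·AA·AA·AA·AA·AA·AA·AA·AA·CC·CC·AA·CD
    A ↦ AA
    B ↦ CD
    C ↦ CC
  step 2 ⇒ step 3: CCCCAAAAAACD ⇒ CC·CC·CC·CC·AA·AA·AA·AA·AA·AA·CC·AB
    D ↦ AB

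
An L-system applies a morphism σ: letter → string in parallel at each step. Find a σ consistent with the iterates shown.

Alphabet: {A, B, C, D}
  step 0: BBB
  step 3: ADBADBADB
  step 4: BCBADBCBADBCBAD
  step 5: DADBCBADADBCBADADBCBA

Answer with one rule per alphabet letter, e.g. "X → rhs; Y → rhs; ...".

  step 4 ⇒ step 5: BCBADBCBADBCBAD ⇒ D·A·D·B·CBA·D·A·D·B·CBA·D·A·D·B·CBA
    A ↦ B
    B ↦ D
    C ↦ A
    D ↦ CBA

A->B, B->D, C->A, D->CBA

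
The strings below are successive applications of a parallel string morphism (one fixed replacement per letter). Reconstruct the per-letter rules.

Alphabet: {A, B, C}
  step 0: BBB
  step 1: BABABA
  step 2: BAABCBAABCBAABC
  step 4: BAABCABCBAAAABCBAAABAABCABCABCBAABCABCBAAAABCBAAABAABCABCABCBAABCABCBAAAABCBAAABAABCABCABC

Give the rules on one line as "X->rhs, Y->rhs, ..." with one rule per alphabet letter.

  step 1 ⇒ step 2: BABABA ⇒ BA·ABC·BA·ABC·BA·ABC
    A ↦ ABC
    B ↦ BA
    C ↦ AA  (constrained at step 2)

A->ABC, B->BA, C->AA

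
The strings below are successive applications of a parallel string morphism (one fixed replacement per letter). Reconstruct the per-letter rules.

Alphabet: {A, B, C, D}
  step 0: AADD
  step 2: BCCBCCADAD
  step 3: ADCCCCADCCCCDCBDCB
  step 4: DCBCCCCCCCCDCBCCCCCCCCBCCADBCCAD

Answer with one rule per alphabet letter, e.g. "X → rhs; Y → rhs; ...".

  step 3 ⇒ step 4: ADCCCCADCCCCDCBDCB ⇒ DC·B·CC·CC·CC·CC·DC·B·CC·CC·CC·CC·B·CC·AD·B·CC·AD
    A ↦ DC
    B ↦ AD
    C ↦ CC
    D ↦ B

A->DC, B->AD, C->CC, D->B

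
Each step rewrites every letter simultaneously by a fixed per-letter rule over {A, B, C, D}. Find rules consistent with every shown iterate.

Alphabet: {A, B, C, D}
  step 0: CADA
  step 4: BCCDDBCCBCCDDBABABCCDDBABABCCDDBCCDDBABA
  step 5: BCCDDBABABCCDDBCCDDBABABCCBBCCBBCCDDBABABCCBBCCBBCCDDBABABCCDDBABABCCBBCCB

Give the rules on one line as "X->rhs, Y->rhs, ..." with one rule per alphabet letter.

A->B, B->BCC, C->D, D->BA

  step 4 ⇒ step 5: BCCDDBCCBCCDDBABABCCDDBABABCCDDBCCDDBABA ⇒ BCC·D·D·BA·BA·BCC·D·D·BCC·D·D·BA·BA·BCC·B·BCC·B·BCC·D·D·BA·BA·BCC·B·BCC·B·BCC·D·D·BA·BA·BCC·D·D·BA·BA·BCC·B·BCC·B
    A ↦ B
    B ↦ BCC
    C ↦ D
    D ↦ BA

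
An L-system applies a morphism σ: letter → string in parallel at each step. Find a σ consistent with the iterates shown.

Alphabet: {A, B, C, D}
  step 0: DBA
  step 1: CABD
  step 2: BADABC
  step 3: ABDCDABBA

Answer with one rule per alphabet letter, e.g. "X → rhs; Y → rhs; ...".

A->D, B->AB, C->BA, D->C

  step 2 ⇒ step 3: BADABC ⇒ AB·D·C·D·AB·BA
    A ↦ D
    B ↦ AB
    C ↦ BA
    D ↦ C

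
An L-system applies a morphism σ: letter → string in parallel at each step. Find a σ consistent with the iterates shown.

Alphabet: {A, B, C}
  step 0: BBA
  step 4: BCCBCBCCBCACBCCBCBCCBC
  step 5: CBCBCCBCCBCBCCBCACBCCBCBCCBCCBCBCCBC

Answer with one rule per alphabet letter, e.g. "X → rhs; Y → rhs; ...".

  step 4 ⇒ step 5: BCCBCBCCBCACBCCBCBCCBC ⇒ C·BC·BC·C·BC·C·BC·BC·C·BC·AC·BC·C·BC·BC·C·BC·C·BC·BC·C·BC
    A ↦ AC
    B ↦ C
    C ↦ BC

A->AC, B->C, C->BC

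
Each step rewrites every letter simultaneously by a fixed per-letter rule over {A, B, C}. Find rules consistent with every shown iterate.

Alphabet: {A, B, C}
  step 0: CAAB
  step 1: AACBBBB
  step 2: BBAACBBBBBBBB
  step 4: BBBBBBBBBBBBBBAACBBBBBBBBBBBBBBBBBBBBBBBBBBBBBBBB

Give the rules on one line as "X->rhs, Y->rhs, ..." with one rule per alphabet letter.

A->B, B->BB, C->AAC

  step 1 ⇒ step 2: AACBBBB ⇒ B·B·AAC·BB·BB·BB·BB
    A ↦ B
    B ↦ BB
    C ↦ AAC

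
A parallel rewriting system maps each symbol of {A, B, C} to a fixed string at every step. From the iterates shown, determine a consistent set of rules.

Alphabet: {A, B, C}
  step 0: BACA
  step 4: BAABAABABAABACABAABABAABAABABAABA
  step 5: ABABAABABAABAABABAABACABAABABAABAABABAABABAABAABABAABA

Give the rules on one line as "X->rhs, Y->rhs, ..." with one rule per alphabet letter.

  step 4 ⇒ step 5: BAABAABABAABACABAABABAABAABABAABA ⇒ A·BA·BA·A·BA·BA·A·BA·A·BA·BA·A·BA·CA·BA·A·BA·BA·A·BA·A·BA·BA·A·BA·BA·A·BA·A·BA·BA·A·BA
    A ↦ BA
    B ↦ A
    C ↦ CA

A->BA, B->A, C->CA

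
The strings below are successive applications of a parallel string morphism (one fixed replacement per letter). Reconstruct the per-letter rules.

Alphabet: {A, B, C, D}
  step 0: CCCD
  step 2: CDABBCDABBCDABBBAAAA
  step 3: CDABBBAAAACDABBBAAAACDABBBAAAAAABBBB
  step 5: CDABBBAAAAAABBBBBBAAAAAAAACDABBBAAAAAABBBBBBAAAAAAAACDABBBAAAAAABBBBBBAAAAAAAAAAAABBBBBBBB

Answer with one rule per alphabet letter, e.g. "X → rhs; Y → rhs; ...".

  step 2 ⇒ step 3: CDABBCDABBCDABBBAAAA ⇒ CD·ABB·B·AA·AA·CD·ABB·B·AA·AA·CD·ABB·B·AA·AA·AA·B·B·B·B
    A ↦ B
    B ↦ AA
    C ↦ CD
    D ↦ ABB

A->B, B->AA, C->CD, D->ABB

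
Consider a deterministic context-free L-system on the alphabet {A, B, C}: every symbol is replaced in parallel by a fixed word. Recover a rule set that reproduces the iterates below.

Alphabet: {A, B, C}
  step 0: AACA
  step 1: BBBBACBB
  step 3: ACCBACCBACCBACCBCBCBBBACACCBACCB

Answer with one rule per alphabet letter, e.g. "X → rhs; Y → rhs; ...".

A->BB, B->CB, C->AC

  step 0 ⇒ step 1: AACA ⇒ BB·BB·AC·BB
    A ↦ BB
    C ↦ AC
    B ↦ CB  (constrained at step 1)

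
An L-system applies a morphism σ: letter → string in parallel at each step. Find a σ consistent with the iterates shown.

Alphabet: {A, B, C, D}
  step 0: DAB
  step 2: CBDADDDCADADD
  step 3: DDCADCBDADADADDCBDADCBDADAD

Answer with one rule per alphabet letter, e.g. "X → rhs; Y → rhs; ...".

A->CBD, B->DC, C->D, D->AD

  step 2 ⇒ step 3: CBDADDDCADADD ⇒ D·DC·AD·CBD·AD·AD·AD·D·CBD·AD·CBD·AD·AD
    A ↦ CBD
    B ↦ DC
    C ↦ D
    D ↦ AD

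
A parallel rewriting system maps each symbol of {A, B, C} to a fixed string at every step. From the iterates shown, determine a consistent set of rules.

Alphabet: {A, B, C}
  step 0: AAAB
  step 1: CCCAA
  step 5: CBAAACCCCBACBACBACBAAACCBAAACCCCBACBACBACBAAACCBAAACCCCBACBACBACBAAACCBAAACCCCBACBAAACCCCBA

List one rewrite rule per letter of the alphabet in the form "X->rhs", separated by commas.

A->C, B->AA, C->CBA

  step 0 ⇒ step 1: AAAB ⇒ C·C·C·AA
    A ↦ C
    B ↦ AA
    C ↦ CBA  (constrained at step 1)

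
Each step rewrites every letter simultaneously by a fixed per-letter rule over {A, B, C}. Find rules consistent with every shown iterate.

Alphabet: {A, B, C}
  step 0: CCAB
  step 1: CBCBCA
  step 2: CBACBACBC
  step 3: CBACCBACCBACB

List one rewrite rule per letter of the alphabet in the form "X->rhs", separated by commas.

  step 2 ⇒ step 3: CBACBACBC ⇒ CB·A·C·CB·A·C·CB·A·CB
    A ↦ C
    B ↦ A
    C ↦ CB

A->C, B->A, C->CB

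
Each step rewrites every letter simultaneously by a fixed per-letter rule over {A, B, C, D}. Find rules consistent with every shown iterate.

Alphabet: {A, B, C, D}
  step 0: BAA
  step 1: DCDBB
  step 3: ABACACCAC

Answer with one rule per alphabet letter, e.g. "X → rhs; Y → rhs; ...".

  step 0 ⇒ step 1: BAA ⇒ DCD·B·B
    A ↦ B
    B ↦ DCD
    C ↦ A  (constrained at step 1)
    D ↦ C  (constrained at step 1)

A->B, B->DCD, C->A, D->C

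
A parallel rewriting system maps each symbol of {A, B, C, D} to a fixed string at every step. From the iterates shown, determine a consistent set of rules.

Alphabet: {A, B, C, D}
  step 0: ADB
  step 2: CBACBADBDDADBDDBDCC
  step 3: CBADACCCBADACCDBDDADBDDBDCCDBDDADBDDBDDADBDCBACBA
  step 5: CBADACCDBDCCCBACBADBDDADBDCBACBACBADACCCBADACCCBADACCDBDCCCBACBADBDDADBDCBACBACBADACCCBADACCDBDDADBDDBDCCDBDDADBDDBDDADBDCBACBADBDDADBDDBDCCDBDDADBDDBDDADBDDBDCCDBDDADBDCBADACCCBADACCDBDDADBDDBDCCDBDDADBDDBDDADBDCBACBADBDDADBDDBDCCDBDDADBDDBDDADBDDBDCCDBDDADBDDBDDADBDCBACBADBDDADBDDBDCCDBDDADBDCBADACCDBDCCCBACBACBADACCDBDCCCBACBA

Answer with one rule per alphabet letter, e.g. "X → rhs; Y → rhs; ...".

A->CC, B->DA, C->CBA, D->DBD

  step 2 ⇒ step 3: CBACBADBDDADBDDBDCC ⇒ CBA·DA·CC·CBA·DA·CC·DBD·DA·DBD·DBD·CC·DBD·DA·DBD·DBD·DA·DBD·CBA·CBA
    A ↦ CC
    B ↦ DA
    C ↦ CBA
    D ↦ DBD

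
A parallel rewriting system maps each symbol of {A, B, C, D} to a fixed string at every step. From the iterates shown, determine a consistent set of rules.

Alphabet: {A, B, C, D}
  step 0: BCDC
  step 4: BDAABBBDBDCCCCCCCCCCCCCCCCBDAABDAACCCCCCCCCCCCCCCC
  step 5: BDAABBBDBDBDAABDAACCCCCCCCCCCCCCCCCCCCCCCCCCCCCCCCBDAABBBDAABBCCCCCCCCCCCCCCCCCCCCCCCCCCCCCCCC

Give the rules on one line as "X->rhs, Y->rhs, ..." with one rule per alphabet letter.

A->B, B->BD, C->CC, D->AA

  step 4 ⇒ step 5: BDAABBBDBDCCCCCCCCCCCCCCCCBDAABDAACCCCCCCCCCCCCCCC ⇒ BD·AA·B·B·BD·BD·BD·AA·BD·AA·CC·CC·CC·CC·CC·CC·CC·CC·CC·CC·CC·CC·CC·CC·CC·CC·BD·AA·B·B·BD·AA·B·B·CC·CC·CC·CC·CC·CC·CC·CC·CC·CC·CC·CC·CC·CC·CC·CC
    A ↦ B
    B ↦ BD
    C ↦ CC
    D ↦ AA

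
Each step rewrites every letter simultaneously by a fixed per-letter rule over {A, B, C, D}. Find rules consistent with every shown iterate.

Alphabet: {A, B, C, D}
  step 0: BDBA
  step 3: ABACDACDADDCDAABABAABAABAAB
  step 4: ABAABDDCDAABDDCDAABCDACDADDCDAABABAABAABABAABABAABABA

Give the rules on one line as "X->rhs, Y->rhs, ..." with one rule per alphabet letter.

  step 3 ⇒ step 4: ABACDACDADDCDAABABAABAABAAB ⇒ AB·A·AB·DD·CDA·AB·DD·CDA·AB·CDA·CDA·DD·CDA·AB·AB·A·AB·A·AB·AB·A·AB·AB·A·AB·AB·A
    A ↦ AB
    B ↦ A
    C ↦ DD
    D ↦ CDA

A->AB, B->A, C->DD, D->CDA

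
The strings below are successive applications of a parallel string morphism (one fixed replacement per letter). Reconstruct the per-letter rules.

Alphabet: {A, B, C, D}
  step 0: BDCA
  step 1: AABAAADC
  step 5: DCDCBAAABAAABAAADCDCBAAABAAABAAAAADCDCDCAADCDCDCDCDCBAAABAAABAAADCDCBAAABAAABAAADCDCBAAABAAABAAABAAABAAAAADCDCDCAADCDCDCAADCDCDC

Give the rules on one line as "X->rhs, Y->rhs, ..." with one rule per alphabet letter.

  step 0 ⇒ step 1: BDCA ⇒ AA·BAA·A·DC
    A ↦ DC
    B ↦ AA
    C ↦ A
    D ↦ BAA

A->DC, B->AA, C->A, D->BAA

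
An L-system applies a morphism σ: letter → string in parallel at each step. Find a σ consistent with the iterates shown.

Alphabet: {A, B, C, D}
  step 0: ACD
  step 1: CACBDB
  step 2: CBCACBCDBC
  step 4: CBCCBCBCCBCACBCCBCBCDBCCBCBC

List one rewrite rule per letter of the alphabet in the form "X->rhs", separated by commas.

  step 1 ⇒ step 2: CACBDB ⇒ CB·CA·CB·C·DB·C
    A ↦ CA
    B ↦ C
    C ↦ CB
    D ↦ DB

A->CA, B->C, C->CB, D->DB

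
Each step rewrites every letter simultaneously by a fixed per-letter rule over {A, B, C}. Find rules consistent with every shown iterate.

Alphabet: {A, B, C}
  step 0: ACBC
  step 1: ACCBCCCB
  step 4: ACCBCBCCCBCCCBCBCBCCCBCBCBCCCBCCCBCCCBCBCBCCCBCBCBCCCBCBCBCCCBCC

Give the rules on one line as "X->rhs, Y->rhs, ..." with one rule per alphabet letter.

A->AC, B->CC, C->CB

  step 0 ⇒ step 1: ACBC ⇒ AC·CB·CC·CB
    A ↦ AC
    B ↦ CC
    C ↦ CB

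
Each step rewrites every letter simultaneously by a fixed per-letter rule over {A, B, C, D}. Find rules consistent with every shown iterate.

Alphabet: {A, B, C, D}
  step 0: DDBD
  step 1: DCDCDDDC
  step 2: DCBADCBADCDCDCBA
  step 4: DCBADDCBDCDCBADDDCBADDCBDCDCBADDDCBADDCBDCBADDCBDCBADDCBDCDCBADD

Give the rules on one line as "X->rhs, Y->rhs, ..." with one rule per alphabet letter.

A->CB, B->DD, C->BA, D->DC

  step 1 ⇒ step 2: DCDCDDDC ⇒ DC·BA·DC·BA·DC·DC·DC·BA
    C ↦ BA
    D ↦ DC
    A ↦ CB  (constrained at step 2)
  step 0 ⇒ step 1: DDBD ⇒ DC·DC·DD·DC
    B ↦ DD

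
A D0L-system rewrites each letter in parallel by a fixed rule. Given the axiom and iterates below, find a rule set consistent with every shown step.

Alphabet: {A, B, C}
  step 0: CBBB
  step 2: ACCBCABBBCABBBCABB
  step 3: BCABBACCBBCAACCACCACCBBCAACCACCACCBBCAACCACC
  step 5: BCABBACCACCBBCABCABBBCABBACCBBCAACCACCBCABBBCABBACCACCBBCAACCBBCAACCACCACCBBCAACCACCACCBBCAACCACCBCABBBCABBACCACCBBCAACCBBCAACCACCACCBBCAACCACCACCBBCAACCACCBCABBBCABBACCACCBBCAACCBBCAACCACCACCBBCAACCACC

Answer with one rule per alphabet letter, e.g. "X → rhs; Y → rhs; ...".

A->BCA, B->ACC, C->B

  step 2 ⇒ step 3: ACCBCABBBCABBBCABB ⇒ BCA·B·B·ACC·B·BCA·ACC·ACC·ACC·B·BCA·ACC·ACC·ACC·B·BCA·ACC·ACC
    A ↦ BCA
    B ↦ ACC
    C ↦ B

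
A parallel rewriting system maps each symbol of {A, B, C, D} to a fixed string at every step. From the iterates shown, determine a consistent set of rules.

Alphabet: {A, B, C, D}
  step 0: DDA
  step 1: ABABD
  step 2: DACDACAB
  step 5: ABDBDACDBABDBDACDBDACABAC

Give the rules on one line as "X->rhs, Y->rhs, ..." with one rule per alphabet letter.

A->D, B->AC, C->B, D->AB

  step 1 ⇒ step 2: ABABD ⇒ D·AC·D·AC·AB
    A ↦ D
    B ↦ AC
    D ↦ AB
    C ↦ B  (constrained at step 2)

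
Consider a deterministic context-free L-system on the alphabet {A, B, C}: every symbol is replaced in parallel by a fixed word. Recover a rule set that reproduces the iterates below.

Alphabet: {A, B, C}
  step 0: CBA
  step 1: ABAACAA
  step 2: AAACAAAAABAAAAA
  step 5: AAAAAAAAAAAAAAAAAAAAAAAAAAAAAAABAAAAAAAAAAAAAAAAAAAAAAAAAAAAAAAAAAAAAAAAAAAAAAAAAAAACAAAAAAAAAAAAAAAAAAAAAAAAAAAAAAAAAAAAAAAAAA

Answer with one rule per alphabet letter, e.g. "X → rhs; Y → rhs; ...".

A->AA, B->AC, C->ABA

  step 1 ⇒ step 2: ABAACAA ⇒ AA·AC·AA·AA·ABA·AA·AA
    A ↦ AA
    B ↦ AC
    C ↦ ABA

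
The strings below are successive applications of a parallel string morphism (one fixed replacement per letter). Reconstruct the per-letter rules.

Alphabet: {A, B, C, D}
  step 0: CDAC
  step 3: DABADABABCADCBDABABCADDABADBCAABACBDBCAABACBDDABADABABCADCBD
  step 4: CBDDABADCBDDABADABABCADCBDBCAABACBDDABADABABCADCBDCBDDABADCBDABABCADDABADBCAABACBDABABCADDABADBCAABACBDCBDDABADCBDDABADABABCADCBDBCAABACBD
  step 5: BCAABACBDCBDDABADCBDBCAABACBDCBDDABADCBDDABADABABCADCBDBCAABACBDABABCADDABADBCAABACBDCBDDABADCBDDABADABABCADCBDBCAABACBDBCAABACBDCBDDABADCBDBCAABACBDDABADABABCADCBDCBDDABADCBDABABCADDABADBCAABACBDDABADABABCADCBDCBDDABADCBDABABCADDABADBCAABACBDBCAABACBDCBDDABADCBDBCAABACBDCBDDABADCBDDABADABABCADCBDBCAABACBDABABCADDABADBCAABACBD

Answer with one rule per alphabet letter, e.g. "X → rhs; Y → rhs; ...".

  step 4 ⇒ step 5: CBDDABADCBDDABADABABCADCBDBCAABACBDDABADABABCADCBDCBDDABADCBDABABCADDABADBCAABACBDABABCADDABADBCAABACBDCBDDABADCBDDABADABABCADCBDBCAABACBD ⇒ BCA·ABA·CBD·CBD·D·ABA·D·CBD·BCA·ABA·CBD·CBD·D·ABA·D·CBD·D·ABA·D·ABA·BCA·D·CBD·BCA·ABA·CBD·ABA·BCA·D·D·ABA·D·BCA·ABA·CBD·CBD·D·ABA·D·CBD·D·ABA·D·ABA·BCA·D·CBD·BCA·ABA·CBD·BCA·ABA·CBD·CBD·D·ABA·D·CBD·BCA·ABA·CBD·D·ABA·D·ABA·BCA·D·CBD·CBD·D·ABA·D·CBD·ABA·BCA·D·D·ABA·D·BCA·ABA·CBD·D·ABA·D·ABA·BCA·D·CBD·CBD·D·ABA·D·CBD·ABA·BCA·D·D·ABA·D·BCA·ABA·CBD·BCA·ABA·CBD·CBD·D·ABA·D·CBD·BCA·ABA·CBD·CBD·D·ABA·D·CBD·D·ABA·D·ABA·BCA·D·CBD·BCA·ABA·CBD·ABA·BCA·D·D·ABA·D·BCA·ABA·CBD
    A ↦ D
    B ↦ ABA
    C ↦ BCA
    D ↦ CBD

A->D, B->ABA, C->BCA, D->CBD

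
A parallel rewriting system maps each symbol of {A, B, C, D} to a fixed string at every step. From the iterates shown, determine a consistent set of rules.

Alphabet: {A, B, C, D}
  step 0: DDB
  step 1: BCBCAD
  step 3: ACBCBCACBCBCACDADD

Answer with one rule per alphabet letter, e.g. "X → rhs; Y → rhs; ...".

A->AC, B->AD, C->D, D->BC

  step 0 ⇒ step 1: DDB ⇒ BC·BC·AD
    B ↦ AD
    D ↦ BC
    A ↦ AC  (constrained at step 1)
    C ↦ D  (constrained at step 1)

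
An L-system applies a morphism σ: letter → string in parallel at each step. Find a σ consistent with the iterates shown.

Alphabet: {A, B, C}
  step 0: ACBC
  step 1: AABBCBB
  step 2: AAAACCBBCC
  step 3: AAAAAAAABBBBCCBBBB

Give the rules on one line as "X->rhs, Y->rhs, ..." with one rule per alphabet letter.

  step 2 ⇒ step 3: AAAACCBBCC ⇒ AA·AA·AA·AA·BB·BB·C·C·BB·BB
    A ↦ AA
    B ↦ C
    C ↦ BB

A->AA, B->C, C->BB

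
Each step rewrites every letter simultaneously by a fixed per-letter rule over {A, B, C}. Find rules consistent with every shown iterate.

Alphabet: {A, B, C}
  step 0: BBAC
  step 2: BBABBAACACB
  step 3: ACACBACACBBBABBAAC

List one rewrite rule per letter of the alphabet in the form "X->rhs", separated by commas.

  step 2 ⇒ step 3: BBABBAACACB ⇒ AC·AC·B·AC·AC·B·B·BA·B·BA·AC
    A ↦ B
    B ↦ AC
    C ↦ BA

A->B, B->AC, C->BA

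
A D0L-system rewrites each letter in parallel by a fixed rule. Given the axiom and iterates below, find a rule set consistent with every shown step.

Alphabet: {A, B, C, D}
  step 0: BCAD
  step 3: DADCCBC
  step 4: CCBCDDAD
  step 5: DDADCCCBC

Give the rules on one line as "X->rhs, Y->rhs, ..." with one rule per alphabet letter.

A->CB, B->A, C->D, D->C

  step 4 ⇒ step 5: CCBCDDAD ⇒ D·D·A·D·C·C·CB·C
    A ↦ CB
    B ↦ A
    C ↦ D
    D ↦ C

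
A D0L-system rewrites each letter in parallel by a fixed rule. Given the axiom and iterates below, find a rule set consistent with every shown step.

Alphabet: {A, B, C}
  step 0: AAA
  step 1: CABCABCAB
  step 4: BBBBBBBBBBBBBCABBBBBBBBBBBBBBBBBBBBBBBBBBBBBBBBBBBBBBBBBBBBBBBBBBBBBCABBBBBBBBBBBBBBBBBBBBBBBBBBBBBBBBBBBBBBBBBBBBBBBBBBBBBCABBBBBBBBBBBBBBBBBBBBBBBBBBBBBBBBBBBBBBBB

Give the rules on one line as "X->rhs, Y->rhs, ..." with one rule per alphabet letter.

  step 0 ⇒ step 1: AAA ⇒ CAB·CAB·CAB
    A ↦ CAB
    B ↦ BBB  (constrained at step 1)
    C ↦ B  (constrained at step 1)

A->CAB, B->BBB, C->B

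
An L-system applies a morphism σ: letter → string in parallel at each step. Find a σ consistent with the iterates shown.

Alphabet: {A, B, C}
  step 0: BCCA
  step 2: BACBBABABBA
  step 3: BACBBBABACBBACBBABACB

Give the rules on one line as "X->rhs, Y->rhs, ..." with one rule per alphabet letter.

  step 2 ⇒ step 3: BACBBABABBA ⇒ BA·CB·B·BA·BA·CB·BA·CB·BA·BA·CB
    A ↦ CB
    B ↦ BA
    C ↦ B

A->CB, B->BA, C->B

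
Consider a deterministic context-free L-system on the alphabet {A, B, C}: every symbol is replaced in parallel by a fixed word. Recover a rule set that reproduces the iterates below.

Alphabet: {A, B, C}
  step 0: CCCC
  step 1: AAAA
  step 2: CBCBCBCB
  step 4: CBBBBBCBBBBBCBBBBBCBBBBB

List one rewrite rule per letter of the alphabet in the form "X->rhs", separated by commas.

  step 1 ⇒ step 2: AAAA ⇒ CB·CB·CB·CB
    A ↦ CB
    B ↦ BB  (constrained at step 2)
  step 0 ⇒ step 1: CCCC ⇒ A·A·A·A
    C ↦ A

A->CB, B->BB, C->A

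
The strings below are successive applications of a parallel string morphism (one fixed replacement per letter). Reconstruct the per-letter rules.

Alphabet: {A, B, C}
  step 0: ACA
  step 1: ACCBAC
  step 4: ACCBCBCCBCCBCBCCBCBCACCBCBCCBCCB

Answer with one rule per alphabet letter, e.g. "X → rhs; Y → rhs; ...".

  step 0 ⇒ step 1: ACA ⇒ AC·CB·AC
    A ↦ AC
    C ↦ CB
    B ↦ C  (constrained at step 1)

A->AC, B->C, C->CB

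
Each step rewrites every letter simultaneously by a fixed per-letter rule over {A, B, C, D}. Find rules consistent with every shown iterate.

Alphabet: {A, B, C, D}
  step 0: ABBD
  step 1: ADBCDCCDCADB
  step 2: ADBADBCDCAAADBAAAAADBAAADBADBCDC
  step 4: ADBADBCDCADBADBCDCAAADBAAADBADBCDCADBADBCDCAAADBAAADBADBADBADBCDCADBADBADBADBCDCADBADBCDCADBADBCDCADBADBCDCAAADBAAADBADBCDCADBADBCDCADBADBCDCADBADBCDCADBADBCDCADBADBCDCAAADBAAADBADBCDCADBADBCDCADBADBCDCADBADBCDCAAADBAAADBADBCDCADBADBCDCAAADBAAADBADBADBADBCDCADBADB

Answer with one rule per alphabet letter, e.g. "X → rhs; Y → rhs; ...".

  step 1 ⇒ step 2: ADBCDCCDCADB ⇒ ADB·ADB·CDC·AA·ADB·AA·AA·ADB·AA·ADB·ADB·CDC
    A ↦ ADB
    B ↦ CDC
    C ↦ AA
    D ↦ ADB

A->ADB, B->CDC, C->AA, D->ADB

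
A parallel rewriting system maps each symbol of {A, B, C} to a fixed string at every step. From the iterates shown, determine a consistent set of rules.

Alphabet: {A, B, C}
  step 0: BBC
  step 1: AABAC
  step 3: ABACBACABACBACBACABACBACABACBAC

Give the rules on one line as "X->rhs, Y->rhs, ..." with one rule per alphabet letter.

A->BAC, B->A, C->BAC

  step 0 ⇒ step 1: BBC ⇒ A·A·BAC
    B ↦ A
    C ↦ BAC
    A ↦ BAC  (constrained at step 1)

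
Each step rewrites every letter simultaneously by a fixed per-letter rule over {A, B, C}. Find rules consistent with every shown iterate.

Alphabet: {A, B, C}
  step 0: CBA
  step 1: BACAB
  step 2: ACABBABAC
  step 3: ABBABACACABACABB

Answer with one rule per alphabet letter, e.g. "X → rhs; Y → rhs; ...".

  step 2 ⇒ step 3: ACABBABAC ⇒ AB·B·AB·AC·AC·AB·AC·AB·B
    A ↦ AB
    B ↦ AC
    C ↦ B

A->AB, B->AC, C->B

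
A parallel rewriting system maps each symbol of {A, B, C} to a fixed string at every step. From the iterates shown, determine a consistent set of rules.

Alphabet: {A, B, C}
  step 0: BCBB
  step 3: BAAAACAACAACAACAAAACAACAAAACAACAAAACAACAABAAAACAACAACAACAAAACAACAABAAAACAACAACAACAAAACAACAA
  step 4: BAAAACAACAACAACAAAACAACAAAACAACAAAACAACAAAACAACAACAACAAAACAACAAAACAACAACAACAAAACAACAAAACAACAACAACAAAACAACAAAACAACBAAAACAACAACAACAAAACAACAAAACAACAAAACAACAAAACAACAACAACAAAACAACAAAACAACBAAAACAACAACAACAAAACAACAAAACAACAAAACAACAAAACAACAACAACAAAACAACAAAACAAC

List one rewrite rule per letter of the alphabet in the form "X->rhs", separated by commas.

  step 3 ⇒ step 4: BAAAACAACAACAACAAAACAACAAAACAACAAAACAACAABAAAACAACAACAACAAAACAACAABAAAACAACAACAACAAAACAACAA ⇒ BAA·AAC·AAC·AAC·AAC·AA·AAC·AAC·AA·AAC·AAC·AA·AAC·AAC·AA·AAC·AAC·AAC·AAC·AA·AAC·AAC·AA·AAC·AAC·AAC·AAC·AA·AAC·AAC·AA·AAC·AAC·AAC·AAC·AA·AAC·AAC·AA·AAC·AAC·BAA·AAC·AAC·AAC·AAC·AA·AAC·AAC·AA·AAC·AAC·AA·AAC·AAC·AA·AAC·AAC·AAC·AAC·AA·AAC·AAC·AA·AAC·AAC·BAA·AAC·AAC·AAC·AAC·AA·AAC·AAC·AA·AAC·AAC·AA·AAC·AAC·AA·AAC·AAC·AAC·AAC·AA·AAC·AAC·AA·AAC·AAC
    A ↦ AAC
    B ↦ BAA
    C ↦ AA

A->AAC, B->BAA, C->AA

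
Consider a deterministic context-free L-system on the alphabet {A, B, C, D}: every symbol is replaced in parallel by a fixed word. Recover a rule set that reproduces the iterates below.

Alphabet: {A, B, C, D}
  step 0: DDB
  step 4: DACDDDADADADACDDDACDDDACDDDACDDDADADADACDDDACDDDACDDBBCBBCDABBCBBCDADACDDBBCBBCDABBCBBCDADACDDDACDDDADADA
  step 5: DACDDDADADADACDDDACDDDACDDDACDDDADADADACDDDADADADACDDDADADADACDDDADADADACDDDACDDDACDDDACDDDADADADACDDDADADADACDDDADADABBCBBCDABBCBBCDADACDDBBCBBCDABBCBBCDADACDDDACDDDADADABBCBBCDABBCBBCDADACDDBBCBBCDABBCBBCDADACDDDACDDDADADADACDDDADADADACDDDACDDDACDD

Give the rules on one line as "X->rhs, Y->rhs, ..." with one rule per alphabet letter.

  step 4 ⇒ step 5: DACDDDADADADACDDDACDDDACDDDACDDDADADADACDDDACDDDACDDBBCBBCDABBCBBCDADACDDBBCBBCDABBCBBCDADACDDDACDDDADADA ⇒ DA·CDD·DA·DA·DA·DA·CDD·DA·CDD·DA·CDD·DA·CDD·DA·DA·DA·DA·CDD·DA·DA·DA·DA·CDD·DA·DA·DA·DA·CDD·DA·DA·DA·DA·CDD·DA·CDD·DA·CDD·DA·CDD·DA·DA·DA·DA·CDD·DA·DA·DA·DA·CDD·DA·DA·DA·BBC·BBC·DA·BBC·BBC·DA·DA·CDD·BBC·BBC·DA·BBC·BBC·DA·DA·CDD·DA·CDD·DA·DA·DA·BBC·BBC·DA·BBC·BBC·DA·DA·CDD·BBC·BBC·DA·BBC·BBC·DA·DA·CDD·DA·CDD·DA·DA·DA·DA·CDD·DA·DA·DA·DA·CDD·DA·CDD·DA·CDD
    A ↦ CDD
    B ↦ BBC
    C ↦ DA
    D ↦ DA

A->CDD, B->BBC, C->DA, D->DA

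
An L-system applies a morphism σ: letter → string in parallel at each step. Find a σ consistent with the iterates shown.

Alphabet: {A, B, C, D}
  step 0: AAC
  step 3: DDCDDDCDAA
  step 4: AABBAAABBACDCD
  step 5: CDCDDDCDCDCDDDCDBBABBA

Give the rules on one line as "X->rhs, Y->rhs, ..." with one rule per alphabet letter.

  step 4 ⇒ step 5: AABBAAABBACDCD ⇒ CD·CD·D·D·CD·CD·CD·D·D·CD·BB·A·BB·A
    A ↦ CD
    B ↦ D
    C ↦ BB
    D ↦ A

A->CD, B->D, C->BB, D->A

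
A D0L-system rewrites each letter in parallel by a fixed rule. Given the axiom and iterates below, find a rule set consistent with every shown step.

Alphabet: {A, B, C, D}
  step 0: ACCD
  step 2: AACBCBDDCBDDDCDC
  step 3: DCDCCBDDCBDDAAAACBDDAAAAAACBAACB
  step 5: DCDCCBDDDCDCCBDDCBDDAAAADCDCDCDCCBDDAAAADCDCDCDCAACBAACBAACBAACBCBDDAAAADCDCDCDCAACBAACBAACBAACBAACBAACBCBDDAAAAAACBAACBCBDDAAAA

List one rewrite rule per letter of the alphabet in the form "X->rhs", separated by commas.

  step 2 ⇒ step 3: AACBCBDDCBDDDCDC ⇒ DC·DC·CB·DD·CB·DD·AA·AA·CB·DD·AA·AA·AA·CB·AA·CB
    A ↦ DC
    B ↦ DD
    C ↦ CB
    D ↦ AA

A->DC, B->DD, C->CB, D->AA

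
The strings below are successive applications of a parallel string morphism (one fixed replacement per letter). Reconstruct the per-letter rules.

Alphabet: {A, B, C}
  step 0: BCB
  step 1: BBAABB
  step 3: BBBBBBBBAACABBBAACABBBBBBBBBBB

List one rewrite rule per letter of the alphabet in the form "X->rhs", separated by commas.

A->CAB, B->BB, C->AA

  step 0 ⇒ step 1: BCB ⇒ BB·AA·BB
    B ↦ BB
    C ↦ AA
    A ↦ CAB  (constrained at step 1)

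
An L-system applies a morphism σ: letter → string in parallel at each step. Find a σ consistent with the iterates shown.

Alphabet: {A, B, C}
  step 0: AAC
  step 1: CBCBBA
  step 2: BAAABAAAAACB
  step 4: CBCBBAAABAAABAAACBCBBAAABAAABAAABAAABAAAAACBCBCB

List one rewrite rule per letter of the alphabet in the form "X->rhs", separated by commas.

A->CB, B->AA, C->BA

  step 1 ⇒ step 2: CBCBBA ⇒ BA·AA·BA·AA·AA·CB
    A ↦ CB
    B ↦ AA
    C ↦ BA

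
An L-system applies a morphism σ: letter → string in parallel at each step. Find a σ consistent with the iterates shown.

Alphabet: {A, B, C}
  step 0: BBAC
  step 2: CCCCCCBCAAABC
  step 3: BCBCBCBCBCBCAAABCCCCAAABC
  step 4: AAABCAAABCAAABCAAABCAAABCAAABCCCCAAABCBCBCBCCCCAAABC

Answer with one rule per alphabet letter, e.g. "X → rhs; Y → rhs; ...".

A->C, B->AAA, C->BC

  step 3 ⇒ step 4: BCBCBCBCBCBCAAABCCCCAAABC ⇒ AAA·BC·AAA·BC·AAA·BC·AAA·BC·AAA·BC·AAA·BC·C·C·C·AAA·BC·BC·BC·BC·C·C·C·AAA·BC
    A ↦ C
    B ↦ AAA
    C ↦ BC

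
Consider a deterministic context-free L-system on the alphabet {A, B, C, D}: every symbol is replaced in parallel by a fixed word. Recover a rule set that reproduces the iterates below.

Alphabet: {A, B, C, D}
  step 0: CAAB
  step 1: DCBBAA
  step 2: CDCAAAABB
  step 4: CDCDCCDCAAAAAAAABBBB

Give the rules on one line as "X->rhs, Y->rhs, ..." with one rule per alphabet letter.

A->B, B->AA, C->DC, D->C

  step 1 ⇒ step 2: DCBBAA ⇒ C·DC·AA·AA·B·B
    A ↦ B
    B ↦ AA
    C ↦ DC
    D ↦ C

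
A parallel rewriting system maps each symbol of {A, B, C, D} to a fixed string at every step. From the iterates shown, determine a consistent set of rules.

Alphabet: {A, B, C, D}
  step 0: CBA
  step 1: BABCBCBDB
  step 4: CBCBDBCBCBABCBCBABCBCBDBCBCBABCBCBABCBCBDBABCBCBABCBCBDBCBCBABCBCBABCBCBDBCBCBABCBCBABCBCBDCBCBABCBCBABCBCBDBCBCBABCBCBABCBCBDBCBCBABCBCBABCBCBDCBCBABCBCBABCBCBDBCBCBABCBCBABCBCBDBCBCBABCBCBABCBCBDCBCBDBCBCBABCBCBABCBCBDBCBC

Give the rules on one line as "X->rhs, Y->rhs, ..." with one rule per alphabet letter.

A->BDB, B->CBC, C->BAB, D->BD

  step 0 ⇒ step 1: CBA ⇒ BAB·CBC·BDB
    A ↦ BDB
    B ↦ CBC
    C ↦ BAB
    D ↦ BD  (constrained at step 1)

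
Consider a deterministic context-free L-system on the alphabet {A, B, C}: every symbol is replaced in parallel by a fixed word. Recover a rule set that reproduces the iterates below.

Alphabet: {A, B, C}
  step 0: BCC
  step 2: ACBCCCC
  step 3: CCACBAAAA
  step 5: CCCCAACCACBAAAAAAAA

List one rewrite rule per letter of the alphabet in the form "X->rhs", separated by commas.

  step 2 ⇒ step 3: ACBCCCC ⇒ CC·A·CB·A·A·A·A
    A ↦ CC
    B ↦ CB
    C ↦ A

A->CC, B->CB, C->A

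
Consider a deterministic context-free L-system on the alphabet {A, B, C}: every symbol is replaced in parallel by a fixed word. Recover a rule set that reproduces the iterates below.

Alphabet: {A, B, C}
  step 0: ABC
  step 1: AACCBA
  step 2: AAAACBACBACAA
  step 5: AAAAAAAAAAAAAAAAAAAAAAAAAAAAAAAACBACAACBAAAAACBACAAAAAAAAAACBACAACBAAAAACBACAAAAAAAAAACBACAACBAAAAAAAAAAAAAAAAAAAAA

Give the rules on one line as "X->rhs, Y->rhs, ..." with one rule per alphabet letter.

A->AA, B->C, C->CBA

  step 1 ⇒ step 2: AACCBA ⇒ AA·AA·CBA·CBA·C·AA
    A ↦ AA
    B ↦ C
    C ↦ CBA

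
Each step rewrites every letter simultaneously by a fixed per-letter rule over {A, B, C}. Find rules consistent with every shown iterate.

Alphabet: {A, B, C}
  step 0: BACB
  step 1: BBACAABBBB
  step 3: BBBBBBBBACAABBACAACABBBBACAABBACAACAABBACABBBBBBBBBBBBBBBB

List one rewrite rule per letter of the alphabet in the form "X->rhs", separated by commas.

A->ACA, B->BB, C->ABB

  step 0 ⇒ step 1: BACB ⇒ BB·ACA·ABB·BB
    A ↦ ACA
    B ↦ BB
    C ↦ ABB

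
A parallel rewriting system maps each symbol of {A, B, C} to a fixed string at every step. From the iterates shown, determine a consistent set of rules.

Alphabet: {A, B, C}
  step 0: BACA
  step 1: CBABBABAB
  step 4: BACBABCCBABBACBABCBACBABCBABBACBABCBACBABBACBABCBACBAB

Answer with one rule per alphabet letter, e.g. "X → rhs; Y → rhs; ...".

A->BAB, B->C, C->BA

  step 0 ⇒ step 1: BACA ⇒ C·BAB·BA·BAB
    A ↦ BAB
    B ↦ C
    C ↦ BA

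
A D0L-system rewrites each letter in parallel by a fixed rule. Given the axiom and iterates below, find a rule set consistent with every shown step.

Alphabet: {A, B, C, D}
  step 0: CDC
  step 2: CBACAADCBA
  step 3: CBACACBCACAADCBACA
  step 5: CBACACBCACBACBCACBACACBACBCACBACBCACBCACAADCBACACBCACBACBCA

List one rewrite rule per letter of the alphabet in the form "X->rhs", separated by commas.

A->CA, B->A, C->CB, D->AD

  step 2 ⇒ step 3: CBACAADCBA ⇒ CB·A·CA·CB·CA·CA·AD·CB·A·CA
    A ↦ CA
    B ↦ A
    C ↦ CB
    D ↦ AD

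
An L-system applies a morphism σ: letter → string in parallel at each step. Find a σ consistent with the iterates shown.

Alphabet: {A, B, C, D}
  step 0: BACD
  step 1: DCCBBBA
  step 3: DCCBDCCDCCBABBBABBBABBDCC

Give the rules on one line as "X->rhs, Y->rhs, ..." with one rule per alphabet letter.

  step 0 ⇒ step 1: BACD ⇒ DCC·B·B·BA
    A ↦ B
    B ↦ DCC
    C ↦ B
    D ↦ BA

A->B, B->DCC, C->B, D->BA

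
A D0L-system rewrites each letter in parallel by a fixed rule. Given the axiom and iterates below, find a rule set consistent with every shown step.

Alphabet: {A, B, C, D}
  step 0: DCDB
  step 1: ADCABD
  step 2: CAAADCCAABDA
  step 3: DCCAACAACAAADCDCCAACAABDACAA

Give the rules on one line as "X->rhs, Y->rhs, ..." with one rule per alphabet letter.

  step 2 ⇒ step 3: CAAADCCAABDA ⇒ DC·CAA·CAA·CAA·A·DC·DC·CAA·CAA·BD·A·CAA
    A ↦ CAA
    B ↦ BD
    C ↦ DC
    D ↦ A

A->CAA, B->BD, C->DC, D->A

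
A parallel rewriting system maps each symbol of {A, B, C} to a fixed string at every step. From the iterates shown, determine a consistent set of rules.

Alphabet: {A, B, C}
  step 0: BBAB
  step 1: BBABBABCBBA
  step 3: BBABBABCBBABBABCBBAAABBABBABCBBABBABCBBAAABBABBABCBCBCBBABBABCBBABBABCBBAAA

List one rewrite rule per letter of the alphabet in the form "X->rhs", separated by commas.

A->BC, B->BBA, C->AA

  step 0 ⇒ step 1: BBAB ⇒ BBA·BBA·BC·BBA
    A ↦ BC
    B ↦ BBA
    C ↦ AA  (constrained at step 1)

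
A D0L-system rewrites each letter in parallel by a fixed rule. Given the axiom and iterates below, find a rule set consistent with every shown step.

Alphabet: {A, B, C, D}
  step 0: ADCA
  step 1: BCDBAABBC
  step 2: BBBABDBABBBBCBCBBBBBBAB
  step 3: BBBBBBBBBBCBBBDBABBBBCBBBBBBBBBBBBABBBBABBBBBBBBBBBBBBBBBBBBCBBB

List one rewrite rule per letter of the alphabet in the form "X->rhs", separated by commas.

A->BC, B->BBB, C->AB, D->DBA

  step 2 ⇒ step 3: BBBABDBABBBBCBCBBBBBBAB ⇒ BBB·BBB·BBB·BC·BBB·DBA·BBB·BC·BBB·BBB·BBB·BBB·AB·BBB·AB·BBB·BBB·BBB·BBB·BBB·BBB·BC·BBB
    A ↦ BC
    B ↦ BBB
    C ↦ AB
    D ↦ DBA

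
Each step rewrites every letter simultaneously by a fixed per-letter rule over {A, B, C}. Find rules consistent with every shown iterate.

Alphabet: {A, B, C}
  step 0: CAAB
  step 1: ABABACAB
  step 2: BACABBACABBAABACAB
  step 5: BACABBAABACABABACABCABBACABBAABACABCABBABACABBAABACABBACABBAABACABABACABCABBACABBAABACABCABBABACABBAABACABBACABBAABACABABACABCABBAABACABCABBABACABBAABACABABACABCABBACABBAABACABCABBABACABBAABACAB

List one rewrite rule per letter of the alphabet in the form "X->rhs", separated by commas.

  step 1 ⇒ step 2: ABABACAB ⇒ BA·CAB·BA·CAB·BA·A·BA·CAB
    A ↦ BA
    B ↦ CAB
    C ↦ A

A->BA, B->CAB, C->A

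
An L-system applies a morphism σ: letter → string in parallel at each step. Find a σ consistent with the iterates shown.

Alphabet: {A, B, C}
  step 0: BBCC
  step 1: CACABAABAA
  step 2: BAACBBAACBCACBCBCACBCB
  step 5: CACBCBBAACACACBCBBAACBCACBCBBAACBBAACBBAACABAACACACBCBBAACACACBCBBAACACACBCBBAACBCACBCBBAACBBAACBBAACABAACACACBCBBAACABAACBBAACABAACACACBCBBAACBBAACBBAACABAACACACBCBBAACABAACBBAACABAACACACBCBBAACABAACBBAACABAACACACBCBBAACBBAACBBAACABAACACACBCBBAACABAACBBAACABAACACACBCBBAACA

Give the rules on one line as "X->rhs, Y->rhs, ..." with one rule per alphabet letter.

A->CB, B->CA, C->BAA

  step 1 ⇒ step 2: CACABAABAA ⇒ BAA·CB·BAA·CB·CA·CB·CB·CA·CB·CB
    A ↦ CB
    B ↦ CA
    C ↦ BAA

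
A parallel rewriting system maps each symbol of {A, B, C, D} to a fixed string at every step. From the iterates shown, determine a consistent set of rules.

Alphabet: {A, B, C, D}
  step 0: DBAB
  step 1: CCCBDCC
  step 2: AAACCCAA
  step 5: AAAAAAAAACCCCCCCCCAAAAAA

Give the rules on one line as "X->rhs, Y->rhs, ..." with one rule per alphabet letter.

  step 1 ⇒ step 2: CCCBDCC ⇒ A·A·A·CC·C·A·A
    B ↦ CC
    C ↦ A
    D ↦ C
  step 0 ⇒ step 1: DBAB ⇒ C·CC·BD·CC
    A ↦ BD

A->BD, B->CC, C->A, D->C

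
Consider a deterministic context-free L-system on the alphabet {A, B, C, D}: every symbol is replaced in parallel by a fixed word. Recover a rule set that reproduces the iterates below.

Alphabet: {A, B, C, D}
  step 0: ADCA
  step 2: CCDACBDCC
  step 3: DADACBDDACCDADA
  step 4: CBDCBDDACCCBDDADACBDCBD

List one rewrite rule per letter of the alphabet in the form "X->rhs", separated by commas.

A->BD, B->C, C->DA, D->C

  step 3 ⇒ step 4: DADACBDDACCDADA ⇒ C·BD·C·BD·DA·C·C·C·BD·DA·DA·C·BD·C·BD
    A ↦ BD
    B ↦ C
    C ↦ DA
    D ↦ C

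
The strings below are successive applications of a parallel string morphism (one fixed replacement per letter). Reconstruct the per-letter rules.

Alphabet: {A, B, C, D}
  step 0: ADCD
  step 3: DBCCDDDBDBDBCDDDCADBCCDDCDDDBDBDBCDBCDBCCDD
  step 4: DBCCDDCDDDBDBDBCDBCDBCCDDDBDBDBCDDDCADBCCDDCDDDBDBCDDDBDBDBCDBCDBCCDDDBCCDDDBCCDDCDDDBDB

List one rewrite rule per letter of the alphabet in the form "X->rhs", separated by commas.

  step 3 ⇒ step 4: DBCCDDDBDBDBCDDDCADBCCDDCDDDBDBDBCDBCDBCCDD ⇒ DB·C·CDD·CDD·DB·DB·DB·C·DB·C·DB·C·CDD·DB·DB·DB·CDD·DCA·DB·C·CDD·CDD·DB·DB·CDD·DB·DB·DB·C·DB·C·DB·C·CDD·DB·C·CDD·DB·C·CDD·CDD·DB·DB
    A ↦ DCA
    B ↦ C
    C ↦ CDD
    D ↦ DB

A->DCA, B->C, C->CDD, D->DB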